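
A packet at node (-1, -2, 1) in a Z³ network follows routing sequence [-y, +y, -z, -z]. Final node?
(-1, -2, -1)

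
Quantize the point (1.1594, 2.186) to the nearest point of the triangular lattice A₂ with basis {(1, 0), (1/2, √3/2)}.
(1, 1.732)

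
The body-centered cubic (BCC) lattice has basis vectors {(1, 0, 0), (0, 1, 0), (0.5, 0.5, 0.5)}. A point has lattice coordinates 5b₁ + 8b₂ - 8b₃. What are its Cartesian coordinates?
(1, 4, -4)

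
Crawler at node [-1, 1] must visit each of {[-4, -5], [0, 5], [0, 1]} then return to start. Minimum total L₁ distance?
28
(one optimal route: (-1, 1) → (-4, -5) → (0, 5) → (0, 1) → (-1, 1))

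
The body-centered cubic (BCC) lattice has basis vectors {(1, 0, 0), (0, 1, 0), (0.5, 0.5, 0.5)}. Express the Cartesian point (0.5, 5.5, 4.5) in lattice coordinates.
-4b₁ + b₂ + 9b₃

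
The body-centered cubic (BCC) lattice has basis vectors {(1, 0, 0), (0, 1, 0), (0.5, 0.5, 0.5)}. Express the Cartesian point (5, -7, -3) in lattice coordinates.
8b₁ - 4b₂ - 6b₃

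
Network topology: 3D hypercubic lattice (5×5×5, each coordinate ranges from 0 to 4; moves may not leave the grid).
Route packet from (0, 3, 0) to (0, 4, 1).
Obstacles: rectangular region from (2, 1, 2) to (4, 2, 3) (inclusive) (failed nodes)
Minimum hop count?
2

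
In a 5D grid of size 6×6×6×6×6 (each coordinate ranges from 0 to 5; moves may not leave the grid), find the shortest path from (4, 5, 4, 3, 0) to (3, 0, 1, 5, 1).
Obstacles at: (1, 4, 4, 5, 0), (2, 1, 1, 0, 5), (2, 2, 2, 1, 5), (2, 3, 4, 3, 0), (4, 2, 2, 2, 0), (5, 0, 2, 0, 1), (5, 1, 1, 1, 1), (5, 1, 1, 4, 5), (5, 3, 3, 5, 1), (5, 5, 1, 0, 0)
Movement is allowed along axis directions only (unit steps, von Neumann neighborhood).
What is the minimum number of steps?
12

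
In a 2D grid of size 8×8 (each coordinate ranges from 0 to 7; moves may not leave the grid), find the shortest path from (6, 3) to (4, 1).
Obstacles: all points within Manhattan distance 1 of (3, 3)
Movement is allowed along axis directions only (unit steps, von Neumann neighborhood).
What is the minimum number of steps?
4
(one shortest path: (6, 3) → (5, 3) → (5, 2) → (4, 2) → (4, 1))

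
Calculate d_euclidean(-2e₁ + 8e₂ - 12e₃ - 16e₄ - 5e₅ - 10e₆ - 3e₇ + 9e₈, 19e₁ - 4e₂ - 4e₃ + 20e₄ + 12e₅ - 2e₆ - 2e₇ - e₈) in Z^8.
48.9796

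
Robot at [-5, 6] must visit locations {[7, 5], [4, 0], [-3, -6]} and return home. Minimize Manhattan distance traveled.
48
(one optimal route: (-5, 6) → (7, 5) → (4, 0) → (-3, -6) → (-5, 6))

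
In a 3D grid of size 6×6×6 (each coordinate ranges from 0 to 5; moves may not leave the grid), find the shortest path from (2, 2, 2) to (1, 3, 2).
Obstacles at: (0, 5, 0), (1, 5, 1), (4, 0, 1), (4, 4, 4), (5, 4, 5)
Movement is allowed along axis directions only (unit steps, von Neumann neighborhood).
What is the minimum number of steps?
2
(one shortest path: (2, 2, 2) → (1, 2, 2) → (1, 3, 2))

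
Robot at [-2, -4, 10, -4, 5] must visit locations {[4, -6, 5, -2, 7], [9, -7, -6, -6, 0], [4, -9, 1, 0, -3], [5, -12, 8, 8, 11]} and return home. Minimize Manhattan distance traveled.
134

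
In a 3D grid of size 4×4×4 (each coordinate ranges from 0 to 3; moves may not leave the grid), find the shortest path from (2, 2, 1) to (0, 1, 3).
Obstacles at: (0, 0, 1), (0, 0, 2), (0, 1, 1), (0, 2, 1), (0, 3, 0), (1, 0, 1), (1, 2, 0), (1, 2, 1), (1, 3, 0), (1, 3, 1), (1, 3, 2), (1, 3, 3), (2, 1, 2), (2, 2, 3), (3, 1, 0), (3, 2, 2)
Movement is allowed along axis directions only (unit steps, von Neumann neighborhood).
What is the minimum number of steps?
5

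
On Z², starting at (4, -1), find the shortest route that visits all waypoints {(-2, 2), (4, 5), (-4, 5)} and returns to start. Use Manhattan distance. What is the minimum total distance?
28
(one optimal route: (4, -1) → (-2, 2) → (-4, 5) → (4, 5) → (4, -1))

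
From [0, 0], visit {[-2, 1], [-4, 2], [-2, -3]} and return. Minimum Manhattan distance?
18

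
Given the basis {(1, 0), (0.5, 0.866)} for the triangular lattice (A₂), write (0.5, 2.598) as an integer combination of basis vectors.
-b₁ + 3b₂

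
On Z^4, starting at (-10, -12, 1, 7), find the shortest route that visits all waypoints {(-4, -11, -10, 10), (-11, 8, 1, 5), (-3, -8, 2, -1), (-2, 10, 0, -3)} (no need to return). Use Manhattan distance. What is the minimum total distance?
91
(one optimal route: (-10, -12, 1, 7) → (-4, -11, -10, 10) → (-3, -8, 2, -1) → (-2, 10, 0, -3) → (-11, 8, 1, 5))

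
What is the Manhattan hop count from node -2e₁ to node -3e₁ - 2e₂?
3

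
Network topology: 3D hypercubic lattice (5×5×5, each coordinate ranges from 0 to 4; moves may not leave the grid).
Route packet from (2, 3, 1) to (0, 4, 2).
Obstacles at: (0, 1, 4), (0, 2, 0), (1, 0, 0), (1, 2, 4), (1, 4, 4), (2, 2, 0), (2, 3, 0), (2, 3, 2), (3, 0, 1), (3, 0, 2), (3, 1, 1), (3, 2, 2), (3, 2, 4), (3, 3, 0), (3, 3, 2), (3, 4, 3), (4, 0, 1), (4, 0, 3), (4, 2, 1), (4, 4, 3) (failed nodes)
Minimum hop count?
4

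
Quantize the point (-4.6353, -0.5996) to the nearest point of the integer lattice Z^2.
(-5, -1)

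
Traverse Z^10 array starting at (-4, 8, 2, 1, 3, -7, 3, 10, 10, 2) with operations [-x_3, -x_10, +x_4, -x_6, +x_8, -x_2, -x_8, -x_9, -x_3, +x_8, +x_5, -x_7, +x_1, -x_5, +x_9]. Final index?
(-3, 7, 0, 2, 3, -8, 2, 11, 10, 1)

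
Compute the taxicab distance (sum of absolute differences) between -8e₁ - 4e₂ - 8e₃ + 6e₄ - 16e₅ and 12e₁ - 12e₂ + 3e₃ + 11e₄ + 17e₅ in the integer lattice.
77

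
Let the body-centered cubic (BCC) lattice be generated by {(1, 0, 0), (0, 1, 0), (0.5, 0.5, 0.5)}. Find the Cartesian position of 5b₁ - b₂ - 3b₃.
(3.5, -2.5, -1.5)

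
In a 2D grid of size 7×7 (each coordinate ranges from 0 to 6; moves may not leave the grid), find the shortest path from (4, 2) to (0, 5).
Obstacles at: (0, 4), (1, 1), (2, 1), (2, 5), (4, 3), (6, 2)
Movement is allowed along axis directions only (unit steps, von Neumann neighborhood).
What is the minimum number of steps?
7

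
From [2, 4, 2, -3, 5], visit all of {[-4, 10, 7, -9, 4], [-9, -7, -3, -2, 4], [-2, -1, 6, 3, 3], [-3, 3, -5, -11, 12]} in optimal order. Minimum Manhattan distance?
113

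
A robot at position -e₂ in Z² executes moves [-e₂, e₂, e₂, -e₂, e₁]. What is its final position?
(1, -1)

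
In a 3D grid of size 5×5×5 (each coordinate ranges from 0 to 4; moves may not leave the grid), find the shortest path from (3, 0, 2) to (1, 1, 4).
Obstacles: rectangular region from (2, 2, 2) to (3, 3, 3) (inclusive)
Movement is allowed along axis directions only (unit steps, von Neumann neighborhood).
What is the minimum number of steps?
5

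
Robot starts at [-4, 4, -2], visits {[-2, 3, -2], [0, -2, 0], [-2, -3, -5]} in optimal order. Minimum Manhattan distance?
20
(one optimal route: (-4, 4, -2) → (-2, 3, -2) → (0, -2, 0) → (-2, -3, -5))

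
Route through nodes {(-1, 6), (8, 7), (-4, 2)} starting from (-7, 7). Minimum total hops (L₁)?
25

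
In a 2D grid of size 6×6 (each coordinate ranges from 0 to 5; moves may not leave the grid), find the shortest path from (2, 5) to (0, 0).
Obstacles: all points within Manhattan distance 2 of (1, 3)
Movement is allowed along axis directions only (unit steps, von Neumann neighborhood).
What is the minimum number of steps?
11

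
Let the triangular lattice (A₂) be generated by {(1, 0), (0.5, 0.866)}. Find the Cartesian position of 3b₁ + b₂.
(3.5, 0.866)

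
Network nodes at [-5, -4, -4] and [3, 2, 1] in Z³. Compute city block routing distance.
19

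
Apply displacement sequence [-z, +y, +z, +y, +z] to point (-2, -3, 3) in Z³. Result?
(-2, -1, 4)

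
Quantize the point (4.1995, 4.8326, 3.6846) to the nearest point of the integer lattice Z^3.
(4, 5, 4)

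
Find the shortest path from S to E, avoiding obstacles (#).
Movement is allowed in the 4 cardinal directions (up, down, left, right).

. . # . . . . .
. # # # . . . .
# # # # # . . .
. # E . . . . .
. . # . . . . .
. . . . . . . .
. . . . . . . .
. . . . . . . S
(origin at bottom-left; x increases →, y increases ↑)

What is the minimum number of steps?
9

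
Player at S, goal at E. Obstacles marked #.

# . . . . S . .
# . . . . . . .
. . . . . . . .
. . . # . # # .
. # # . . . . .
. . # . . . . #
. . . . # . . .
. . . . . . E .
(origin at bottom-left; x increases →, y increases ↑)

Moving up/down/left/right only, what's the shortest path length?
10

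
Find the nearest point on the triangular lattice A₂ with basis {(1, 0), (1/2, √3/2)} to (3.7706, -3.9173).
(3.5, -4.33)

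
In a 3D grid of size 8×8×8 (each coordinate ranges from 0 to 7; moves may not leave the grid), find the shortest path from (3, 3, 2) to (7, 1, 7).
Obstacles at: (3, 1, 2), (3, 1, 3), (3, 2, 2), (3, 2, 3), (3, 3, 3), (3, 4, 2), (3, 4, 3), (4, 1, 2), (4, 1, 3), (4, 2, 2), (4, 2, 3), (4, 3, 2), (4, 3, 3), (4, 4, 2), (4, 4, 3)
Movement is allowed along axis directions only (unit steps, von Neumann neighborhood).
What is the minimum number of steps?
13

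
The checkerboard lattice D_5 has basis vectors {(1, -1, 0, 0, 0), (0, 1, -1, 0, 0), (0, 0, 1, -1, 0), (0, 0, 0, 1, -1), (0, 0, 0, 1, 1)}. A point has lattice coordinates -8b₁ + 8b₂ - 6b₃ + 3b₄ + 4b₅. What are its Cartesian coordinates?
(-8, 16, -14, 13, 1)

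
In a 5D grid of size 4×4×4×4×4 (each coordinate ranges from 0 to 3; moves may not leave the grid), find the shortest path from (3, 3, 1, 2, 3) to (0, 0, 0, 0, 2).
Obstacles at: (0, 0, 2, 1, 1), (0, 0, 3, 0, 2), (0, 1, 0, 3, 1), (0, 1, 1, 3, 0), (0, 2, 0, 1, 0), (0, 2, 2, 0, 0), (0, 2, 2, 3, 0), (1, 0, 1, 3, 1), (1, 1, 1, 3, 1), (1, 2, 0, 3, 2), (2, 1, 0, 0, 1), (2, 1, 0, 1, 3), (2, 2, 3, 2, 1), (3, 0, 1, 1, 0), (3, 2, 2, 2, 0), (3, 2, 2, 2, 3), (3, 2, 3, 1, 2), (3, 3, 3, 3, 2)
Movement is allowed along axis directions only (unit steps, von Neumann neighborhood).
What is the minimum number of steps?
10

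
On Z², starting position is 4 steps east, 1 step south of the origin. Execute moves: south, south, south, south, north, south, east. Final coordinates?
(5, -5)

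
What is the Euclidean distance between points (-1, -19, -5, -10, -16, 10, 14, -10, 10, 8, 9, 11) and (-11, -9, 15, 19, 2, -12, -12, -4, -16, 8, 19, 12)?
61.1392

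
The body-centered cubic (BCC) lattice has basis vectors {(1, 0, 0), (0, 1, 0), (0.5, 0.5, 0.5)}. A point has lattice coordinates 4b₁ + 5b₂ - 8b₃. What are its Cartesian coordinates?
(0, 1, -4)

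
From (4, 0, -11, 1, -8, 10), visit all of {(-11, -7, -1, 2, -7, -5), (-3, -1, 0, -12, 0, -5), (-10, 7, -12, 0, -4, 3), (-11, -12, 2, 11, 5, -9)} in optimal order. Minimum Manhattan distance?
154
(one optimal route: (4, 0, -11, 1, -8, 10) → (-10, 7, -12, 0, -4, 3) → (-3, -1, 0, -12, 0, -5) → (-11, -7, -1, 2, -7, -5) → (-11, -12, 2, 11, 5, -9))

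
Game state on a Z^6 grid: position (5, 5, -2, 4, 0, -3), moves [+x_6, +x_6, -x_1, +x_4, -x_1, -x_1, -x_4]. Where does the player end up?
(2, 5, -2, 4, 0, -1)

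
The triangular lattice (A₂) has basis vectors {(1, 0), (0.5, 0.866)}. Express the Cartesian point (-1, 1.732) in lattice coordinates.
-2b₁ + 2b₂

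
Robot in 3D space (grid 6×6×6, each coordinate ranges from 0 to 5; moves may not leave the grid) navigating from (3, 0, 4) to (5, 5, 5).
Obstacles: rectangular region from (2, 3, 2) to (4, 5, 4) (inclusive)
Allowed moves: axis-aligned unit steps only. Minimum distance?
8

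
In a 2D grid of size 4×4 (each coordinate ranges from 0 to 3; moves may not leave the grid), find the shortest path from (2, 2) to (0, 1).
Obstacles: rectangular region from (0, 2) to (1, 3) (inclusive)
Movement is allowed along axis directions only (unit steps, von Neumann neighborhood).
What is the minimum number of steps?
3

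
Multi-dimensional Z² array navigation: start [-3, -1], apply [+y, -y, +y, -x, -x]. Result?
(-5, 0)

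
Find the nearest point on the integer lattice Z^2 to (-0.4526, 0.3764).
(0, 0)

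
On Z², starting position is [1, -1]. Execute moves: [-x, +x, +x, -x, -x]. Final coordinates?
(0, -1)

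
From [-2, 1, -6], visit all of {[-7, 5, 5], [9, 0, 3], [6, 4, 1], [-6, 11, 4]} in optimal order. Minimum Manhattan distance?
56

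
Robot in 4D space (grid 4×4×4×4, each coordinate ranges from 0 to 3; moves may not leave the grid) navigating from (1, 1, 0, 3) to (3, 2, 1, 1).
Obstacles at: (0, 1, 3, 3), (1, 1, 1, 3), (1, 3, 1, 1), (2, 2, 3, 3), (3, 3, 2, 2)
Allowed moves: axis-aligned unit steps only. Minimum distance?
6
(one shortest path: (1, 1, 0, 3) → (2, 1, 0, 3) → (3, 1, 0, 3) → (3, 2, 0, 3) → (3, 2, 1, 3) → (3, 2, 1, 2) → (3, 2, 1, 1))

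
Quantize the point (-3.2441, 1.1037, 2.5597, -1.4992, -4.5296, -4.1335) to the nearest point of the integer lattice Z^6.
(-3, 1, 3, -1, -5, -4)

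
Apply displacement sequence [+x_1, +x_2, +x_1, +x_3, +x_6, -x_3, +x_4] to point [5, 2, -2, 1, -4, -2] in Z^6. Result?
(7, 3, -2, 2, -4, -1)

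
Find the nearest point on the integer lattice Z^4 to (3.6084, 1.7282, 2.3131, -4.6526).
(4, 2, 2, -5)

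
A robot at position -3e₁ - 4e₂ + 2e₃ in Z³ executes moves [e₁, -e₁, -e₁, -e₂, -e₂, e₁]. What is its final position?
(-3, -6, 2)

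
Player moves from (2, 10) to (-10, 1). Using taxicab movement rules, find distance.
21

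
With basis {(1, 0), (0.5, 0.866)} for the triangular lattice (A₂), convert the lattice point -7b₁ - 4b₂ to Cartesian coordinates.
(-9, -3.464)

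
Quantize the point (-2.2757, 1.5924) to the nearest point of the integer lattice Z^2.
(-2, 2)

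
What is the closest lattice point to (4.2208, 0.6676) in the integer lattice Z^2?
(4, 1)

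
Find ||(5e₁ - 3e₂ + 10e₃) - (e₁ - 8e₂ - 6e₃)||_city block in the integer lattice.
25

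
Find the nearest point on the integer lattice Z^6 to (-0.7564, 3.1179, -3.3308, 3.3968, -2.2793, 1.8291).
(-1, 3, -3, 3, -2, 2)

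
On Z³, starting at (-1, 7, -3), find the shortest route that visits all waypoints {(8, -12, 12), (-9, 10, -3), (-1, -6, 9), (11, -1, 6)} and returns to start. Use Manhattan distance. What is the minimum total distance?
114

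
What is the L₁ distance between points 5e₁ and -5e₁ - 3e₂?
13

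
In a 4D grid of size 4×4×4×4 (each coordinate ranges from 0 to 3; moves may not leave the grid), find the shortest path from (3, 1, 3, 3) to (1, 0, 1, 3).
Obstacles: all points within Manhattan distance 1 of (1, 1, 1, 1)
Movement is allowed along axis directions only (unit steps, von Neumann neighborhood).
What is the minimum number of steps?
5
(one shortest path: (3, 1, 3, 3) → (2, 1, 3, 3) → (1, 1, 3, 3) → (1, 0, 3, 3) → (1, 0, 2, 3) → (1, 0, 1, 3))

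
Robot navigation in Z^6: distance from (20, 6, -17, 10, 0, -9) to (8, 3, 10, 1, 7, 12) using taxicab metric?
79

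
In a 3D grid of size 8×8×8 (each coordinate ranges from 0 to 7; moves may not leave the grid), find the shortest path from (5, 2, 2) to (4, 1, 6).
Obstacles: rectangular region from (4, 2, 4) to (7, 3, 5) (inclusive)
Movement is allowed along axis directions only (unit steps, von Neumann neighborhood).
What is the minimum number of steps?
6
(one shortest path: (5, 2, 2) → (4, 2, 2) → (4, 1, 2) → (4, 1, 3) → (4, 1, 4) → (4, 1, 5) → (4, 1, 6))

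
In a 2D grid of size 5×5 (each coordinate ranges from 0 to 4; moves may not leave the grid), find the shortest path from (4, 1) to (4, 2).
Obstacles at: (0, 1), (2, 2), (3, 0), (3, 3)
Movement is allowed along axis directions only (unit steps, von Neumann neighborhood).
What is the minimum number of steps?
1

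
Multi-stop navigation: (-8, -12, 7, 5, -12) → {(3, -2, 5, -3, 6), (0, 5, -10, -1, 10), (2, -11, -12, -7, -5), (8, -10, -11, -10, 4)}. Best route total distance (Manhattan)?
138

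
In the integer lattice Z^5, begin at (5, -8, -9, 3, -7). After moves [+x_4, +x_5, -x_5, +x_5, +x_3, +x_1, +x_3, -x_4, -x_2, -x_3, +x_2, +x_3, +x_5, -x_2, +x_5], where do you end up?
(6, -9, -7, 3, -4)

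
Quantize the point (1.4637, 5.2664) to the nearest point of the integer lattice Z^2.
(1, 5)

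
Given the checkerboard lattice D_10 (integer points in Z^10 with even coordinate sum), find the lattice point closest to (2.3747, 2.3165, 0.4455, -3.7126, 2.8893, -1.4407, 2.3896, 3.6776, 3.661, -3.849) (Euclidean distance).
(2, 2, 0, -4, 3, -1, 2, 4, 4, -4)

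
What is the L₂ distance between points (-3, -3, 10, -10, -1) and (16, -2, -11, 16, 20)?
43.8178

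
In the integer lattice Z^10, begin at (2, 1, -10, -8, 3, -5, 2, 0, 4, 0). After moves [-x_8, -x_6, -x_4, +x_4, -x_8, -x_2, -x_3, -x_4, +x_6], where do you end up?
(2, 0, -11, -9, 3, -5, 2, -2, 4, 0)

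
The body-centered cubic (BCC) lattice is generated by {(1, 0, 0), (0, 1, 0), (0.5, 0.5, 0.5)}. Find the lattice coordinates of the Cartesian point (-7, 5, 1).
-8b₁ + 4b₂ + 2b₃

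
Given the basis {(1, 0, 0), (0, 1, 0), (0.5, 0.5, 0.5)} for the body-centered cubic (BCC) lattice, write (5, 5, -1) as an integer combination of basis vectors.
6b₁ + 6b₂ - 2b₃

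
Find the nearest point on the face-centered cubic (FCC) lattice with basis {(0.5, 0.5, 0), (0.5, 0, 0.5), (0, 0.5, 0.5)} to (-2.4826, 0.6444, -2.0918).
(-2.5, 0.5, -2)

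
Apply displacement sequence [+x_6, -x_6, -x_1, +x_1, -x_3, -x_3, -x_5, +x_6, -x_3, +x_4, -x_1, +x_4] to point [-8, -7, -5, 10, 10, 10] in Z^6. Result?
(-9, -7, -8, 12, 9, 11)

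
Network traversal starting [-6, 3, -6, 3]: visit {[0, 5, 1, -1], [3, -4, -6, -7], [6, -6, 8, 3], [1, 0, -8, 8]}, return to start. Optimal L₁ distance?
116
(one optimal route: (-6, 3, -6, 3) → (0, 5, 1, -1) → (6, -6, 8, 3) → (3, -4, -6, -7) → (1, 0, -8, 8) → (-6, 3, -6, 3))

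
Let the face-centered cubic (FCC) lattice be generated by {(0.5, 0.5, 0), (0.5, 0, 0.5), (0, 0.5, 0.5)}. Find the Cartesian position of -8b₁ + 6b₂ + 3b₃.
(-1, -2.5, 4.5)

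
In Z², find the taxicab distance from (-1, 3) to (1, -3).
8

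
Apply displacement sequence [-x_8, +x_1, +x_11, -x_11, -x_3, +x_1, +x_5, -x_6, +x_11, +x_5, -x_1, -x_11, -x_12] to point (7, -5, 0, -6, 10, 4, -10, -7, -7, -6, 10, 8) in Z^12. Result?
(8, -5, -1, -6, 12, 3, -10, -8, -7, -6, 10, 7)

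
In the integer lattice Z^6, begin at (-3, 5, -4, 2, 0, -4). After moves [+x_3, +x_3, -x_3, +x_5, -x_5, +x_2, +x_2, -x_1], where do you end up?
(-4, 7, -3, 2, 0, -4)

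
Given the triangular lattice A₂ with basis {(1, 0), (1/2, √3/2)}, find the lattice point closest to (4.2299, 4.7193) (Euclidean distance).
(4.5, 4.33)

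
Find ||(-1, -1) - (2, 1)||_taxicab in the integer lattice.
5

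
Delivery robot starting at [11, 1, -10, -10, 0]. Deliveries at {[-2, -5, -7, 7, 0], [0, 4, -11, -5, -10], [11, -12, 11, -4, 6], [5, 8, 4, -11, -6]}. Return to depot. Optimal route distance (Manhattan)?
206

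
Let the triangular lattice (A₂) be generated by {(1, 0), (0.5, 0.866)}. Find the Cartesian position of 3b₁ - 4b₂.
(1, -3.464)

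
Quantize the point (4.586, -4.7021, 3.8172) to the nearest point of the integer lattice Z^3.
(5, -5, 4)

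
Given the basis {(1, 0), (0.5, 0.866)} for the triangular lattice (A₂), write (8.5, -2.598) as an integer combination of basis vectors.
10b₁ - 3b₂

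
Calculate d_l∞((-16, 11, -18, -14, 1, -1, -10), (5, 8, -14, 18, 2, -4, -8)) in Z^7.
32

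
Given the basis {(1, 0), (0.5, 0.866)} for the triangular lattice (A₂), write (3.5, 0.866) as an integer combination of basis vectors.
3b₁ + b₂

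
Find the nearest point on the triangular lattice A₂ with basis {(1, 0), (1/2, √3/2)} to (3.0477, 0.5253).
(3, 0)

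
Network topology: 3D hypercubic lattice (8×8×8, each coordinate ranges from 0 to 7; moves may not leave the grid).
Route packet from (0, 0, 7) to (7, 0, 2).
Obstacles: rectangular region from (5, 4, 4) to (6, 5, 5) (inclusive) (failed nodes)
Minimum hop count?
12
(one shortest path: (0, 0, 7) → (1, 0, 7) → (2, 0, 7) → (3, 0, 7) → (4, 0, 7) → (5, 0, 7) → (6, 0, 7) → (7, 0, 7) → (7, 0, 6) → (7, 0, 5) → (7, 0, 4) → (7, 0, 3) → (7, 0, 2))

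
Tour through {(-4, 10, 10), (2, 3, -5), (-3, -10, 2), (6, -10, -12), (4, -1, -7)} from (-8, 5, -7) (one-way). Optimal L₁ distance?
90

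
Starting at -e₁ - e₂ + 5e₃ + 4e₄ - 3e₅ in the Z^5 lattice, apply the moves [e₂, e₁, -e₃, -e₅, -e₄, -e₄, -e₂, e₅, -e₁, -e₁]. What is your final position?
(-2, -1, 4, 2, -3)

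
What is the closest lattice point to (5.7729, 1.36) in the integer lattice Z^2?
(6, 1)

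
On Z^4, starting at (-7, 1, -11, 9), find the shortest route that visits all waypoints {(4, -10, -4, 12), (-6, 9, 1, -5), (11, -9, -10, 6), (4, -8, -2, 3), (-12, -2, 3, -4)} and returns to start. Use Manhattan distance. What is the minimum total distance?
154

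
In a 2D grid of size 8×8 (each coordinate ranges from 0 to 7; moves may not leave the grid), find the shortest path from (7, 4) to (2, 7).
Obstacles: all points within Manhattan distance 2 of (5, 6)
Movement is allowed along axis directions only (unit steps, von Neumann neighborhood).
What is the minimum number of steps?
10
(one shortest path: (7, 4) → (6, 4) → (6, 3) → (5, 3) → (4, 3) → (3, 3) → (2, 3) → (2, 4) → (2, 5) → (2, 6) → (2, 7))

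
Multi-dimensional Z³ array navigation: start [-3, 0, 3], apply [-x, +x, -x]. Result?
(-4, 0, 3)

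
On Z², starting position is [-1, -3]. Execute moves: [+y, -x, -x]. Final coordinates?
(-3, -2)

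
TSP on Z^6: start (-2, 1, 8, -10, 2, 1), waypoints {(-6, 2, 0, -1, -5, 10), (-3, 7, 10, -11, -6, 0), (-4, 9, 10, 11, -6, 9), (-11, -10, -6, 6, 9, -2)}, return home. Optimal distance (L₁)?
202
(one optimal route: (-2, 1, 8, -10, 2, 1) → (-3, 7, 10, -11, -6, 0) → (-4, 9, 10, 11, -6, 9) → (-6, 2, 0, -1, -5, 10) → (-11, -10, -6, 6, 9, -2) → (-2, 1, 8, -10, 2, 1))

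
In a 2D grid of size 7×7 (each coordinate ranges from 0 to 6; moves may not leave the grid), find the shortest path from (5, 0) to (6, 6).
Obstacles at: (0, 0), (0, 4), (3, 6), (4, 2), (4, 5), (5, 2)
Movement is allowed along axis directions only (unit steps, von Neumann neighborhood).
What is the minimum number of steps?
7
(one shortest path: (5, 0) → (6, 0) → (6, 1) → (6, 2) → (6, 3) → (6, 4) → (6, 5) → (6, 6))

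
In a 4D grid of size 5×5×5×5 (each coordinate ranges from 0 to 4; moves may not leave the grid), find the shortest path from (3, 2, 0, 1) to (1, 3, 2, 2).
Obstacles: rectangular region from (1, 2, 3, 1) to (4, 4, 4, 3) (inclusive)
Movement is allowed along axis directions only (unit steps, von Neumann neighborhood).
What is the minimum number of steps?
6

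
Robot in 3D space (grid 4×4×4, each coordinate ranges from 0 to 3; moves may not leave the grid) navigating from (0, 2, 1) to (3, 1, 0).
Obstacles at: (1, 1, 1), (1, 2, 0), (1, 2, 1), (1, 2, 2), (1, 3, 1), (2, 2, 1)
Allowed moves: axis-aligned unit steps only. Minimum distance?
5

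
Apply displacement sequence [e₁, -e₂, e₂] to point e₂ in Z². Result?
(1, 1)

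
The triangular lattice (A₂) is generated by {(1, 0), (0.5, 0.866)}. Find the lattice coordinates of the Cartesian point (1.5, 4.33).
-b₁ + 5b₂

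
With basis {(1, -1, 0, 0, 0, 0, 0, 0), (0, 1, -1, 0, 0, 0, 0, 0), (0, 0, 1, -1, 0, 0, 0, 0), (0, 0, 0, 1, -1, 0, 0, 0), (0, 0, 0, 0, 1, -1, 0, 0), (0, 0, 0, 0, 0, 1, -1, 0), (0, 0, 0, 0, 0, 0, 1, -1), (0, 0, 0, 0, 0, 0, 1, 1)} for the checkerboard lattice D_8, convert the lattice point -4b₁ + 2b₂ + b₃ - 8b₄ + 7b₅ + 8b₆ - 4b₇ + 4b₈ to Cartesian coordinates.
(-4, 6, -1, -9, 15, 1, -8, 8)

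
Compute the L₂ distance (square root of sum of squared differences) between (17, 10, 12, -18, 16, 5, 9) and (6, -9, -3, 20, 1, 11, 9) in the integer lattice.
49.1121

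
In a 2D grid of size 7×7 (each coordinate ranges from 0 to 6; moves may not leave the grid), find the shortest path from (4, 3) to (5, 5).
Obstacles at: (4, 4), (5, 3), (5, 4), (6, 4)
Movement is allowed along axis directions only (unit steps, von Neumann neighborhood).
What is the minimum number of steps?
5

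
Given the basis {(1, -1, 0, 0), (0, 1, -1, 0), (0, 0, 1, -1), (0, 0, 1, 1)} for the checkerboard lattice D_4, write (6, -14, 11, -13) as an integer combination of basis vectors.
6b₁ - 8b₂ + 8b₃ - 5b₄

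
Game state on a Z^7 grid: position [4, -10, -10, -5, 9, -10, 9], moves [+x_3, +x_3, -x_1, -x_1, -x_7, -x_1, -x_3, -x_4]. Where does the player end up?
(1, -10, -9, -6, 9, -10, 8)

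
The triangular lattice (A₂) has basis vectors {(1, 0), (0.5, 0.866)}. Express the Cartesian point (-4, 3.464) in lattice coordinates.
-6b₁ + 4b₂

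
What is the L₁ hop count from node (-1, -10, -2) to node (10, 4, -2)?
25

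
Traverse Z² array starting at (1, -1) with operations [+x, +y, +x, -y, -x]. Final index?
(2, -1)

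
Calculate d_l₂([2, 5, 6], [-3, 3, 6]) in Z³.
5.38516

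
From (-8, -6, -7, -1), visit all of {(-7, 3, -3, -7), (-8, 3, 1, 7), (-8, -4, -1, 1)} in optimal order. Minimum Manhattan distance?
44
(one optimal route: (-8, -6, -7, -1) → (-8, -4, -1, 1) → (-8, 3, 1, 7) → (-7, 3, -3, -7))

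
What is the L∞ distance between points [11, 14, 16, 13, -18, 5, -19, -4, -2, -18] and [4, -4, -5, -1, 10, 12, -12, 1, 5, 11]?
29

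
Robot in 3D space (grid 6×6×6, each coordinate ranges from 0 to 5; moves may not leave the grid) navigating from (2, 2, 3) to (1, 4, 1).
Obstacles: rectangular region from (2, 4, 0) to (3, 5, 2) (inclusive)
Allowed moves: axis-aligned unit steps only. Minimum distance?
5
(one shortest path: (2, 2, 3) → (1, 2, 3) → (1, 3, 3) → (1, 4, 3) → (1, 4, 2) → (1, 4, 1))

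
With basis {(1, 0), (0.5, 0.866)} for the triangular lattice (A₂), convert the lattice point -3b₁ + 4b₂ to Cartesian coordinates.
(-1, 3.464)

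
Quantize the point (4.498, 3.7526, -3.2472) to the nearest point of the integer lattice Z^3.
(4, 4, -3)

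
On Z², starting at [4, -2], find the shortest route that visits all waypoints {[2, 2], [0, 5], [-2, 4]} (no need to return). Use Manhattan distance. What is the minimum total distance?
14
(one optimal route: (4, -2) → (2, 2) → (0, 5) → (-2, 4))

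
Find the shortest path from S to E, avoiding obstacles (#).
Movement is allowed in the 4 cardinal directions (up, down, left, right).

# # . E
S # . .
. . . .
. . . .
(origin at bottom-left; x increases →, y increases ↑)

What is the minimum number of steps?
6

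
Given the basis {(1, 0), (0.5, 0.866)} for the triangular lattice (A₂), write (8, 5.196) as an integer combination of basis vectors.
5b₁ + 6b₂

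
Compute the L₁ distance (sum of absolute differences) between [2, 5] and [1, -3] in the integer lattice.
9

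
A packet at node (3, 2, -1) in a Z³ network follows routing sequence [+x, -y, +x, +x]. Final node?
(6, 1, -1)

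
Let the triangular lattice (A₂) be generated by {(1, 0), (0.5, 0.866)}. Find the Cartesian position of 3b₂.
(1.5, 2.598)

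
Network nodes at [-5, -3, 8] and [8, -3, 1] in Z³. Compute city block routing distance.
20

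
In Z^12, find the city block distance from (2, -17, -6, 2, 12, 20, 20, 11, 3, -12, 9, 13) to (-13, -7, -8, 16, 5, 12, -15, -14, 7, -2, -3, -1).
156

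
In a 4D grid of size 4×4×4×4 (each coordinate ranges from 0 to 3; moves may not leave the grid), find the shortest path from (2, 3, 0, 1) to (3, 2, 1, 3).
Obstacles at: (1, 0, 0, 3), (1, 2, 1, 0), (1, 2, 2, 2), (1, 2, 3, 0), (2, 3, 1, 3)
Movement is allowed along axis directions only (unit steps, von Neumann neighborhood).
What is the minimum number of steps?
5
(one shortest path: (2, 3, 0, 1) → (3, 3, 0, 1) → (3, 2, 0, 1) → (3, 2, 1, 1) → (3, 2, 1, 2) → (3, 2, 1, 3))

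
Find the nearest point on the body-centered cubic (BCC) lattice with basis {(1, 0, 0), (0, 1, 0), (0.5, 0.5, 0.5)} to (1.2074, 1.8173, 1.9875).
(1, 2, 2)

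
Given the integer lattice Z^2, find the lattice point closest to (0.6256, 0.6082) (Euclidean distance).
(1, 1)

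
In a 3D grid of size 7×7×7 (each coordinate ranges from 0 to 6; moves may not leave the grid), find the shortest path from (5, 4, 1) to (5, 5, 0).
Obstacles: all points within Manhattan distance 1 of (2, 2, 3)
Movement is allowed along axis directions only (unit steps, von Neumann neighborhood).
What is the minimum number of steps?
2
(one shortest path: (5, 4, 1) → (5, 5, 1) → (5, 5, 0))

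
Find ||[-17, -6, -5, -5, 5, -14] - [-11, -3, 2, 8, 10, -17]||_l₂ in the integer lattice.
17.2337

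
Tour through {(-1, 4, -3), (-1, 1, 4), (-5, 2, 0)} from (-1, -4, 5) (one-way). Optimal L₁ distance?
24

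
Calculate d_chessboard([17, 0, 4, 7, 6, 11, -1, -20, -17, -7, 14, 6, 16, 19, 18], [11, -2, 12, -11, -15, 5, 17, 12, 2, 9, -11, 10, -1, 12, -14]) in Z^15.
32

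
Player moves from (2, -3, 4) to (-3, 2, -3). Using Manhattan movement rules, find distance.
17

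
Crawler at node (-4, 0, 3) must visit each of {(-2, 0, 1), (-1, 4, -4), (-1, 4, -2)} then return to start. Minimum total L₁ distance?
28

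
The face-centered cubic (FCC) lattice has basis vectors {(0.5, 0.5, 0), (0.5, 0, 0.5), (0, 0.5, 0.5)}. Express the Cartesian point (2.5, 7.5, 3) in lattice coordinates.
7b₁ - 2b₂ + 8b₃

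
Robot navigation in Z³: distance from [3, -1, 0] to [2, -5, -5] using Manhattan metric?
10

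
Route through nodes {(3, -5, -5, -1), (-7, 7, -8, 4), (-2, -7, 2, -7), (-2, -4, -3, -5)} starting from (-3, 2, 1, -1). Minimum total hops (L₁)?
69
(one optimal route: (-3, 2, 1, -1) → (-2, -7, 2, -7) → (-2, -4, -3, -5) → (3, -5, -5, -1) → (-7, 7, -8, 4))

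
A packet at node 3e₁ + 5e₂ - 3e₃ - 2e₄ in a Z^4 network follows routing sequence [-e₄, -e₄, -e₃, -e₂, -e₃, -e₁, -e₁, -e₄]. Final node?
(1, 4, -5, -5)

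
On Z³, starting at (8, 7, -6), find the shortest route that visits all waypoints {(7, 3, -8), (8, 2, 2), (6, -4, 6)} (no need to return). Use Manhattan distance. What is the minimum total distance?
31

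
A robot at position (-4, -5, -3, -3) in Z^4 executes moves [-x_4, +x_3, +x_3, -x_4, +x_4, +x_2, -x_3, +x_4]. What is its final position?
(-4, -4, -2, -3)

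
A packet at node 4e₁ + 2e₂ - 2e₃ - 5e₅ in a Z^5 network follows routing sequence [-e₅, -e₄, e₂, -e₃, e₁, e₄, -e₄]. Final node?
(5, 3, -3, -1, -6)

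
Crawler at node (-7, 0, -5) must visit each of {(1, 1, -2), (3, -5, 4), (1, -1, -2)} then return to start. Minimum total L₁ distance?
50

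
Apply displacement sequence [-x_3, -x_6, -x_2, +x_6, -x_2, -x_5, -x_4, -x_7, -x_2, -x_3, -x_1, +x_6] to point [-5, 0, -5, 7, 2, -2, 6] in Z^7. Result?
(-6, -3, -7, 6, 1, -1, 5)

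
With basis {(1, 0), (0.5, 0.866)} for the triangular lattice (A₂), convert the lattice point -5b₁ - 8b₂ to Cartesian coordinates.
(-9, -6.928)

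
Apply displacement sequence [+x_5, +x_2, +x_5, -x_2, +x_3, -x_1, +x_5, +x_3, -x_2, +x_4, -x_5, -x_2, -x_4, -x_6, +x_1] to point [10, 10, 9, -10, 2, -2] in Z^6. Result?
(10, 8, 11, -10, 4, -3)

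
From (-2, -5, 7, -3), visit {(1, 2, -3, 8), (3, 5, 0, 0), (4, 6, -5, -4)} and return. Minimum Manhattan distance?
88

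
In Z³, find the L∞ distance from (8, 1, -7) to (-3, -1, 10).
17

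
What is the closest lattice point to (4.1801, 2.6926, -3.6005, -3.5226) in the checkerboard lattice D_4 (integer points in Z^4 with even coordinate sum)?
(4, 3, -4, -3)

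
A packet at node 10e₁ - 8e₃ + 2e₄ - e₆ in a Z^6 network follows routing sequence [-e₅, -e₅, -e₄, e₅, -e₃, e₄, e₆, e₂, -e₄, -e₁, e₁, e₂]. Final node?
(10, 2, -9, 1, -1, 0)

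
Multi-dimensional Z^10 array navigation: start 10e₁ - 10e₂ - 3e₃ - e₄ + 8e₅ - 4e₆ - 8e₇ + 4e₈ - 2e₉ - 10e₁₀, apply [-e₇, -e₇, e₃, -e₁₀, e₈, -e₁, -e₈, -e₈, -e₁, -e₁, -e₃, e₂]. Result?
(7, -9, -3, -1, 8, -4, -10, 3, -2, -11)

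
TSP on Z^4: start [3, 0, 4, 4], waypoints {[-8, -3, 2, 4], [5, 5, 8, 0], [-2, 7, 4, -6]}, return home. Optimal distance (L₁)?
78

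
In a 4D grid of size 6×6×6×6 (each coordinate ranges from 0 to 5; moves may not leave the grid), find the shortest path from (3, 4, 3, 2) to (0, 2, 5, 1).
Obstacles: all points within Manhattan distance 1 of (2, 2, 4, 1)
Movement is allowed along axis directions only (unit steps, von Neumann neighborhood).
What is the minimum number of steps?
8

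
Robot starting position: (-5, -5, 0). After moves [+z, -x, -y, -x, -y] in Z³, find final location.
(-7, -7, 1)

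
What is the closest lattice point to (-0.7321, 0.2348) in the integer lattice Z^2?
(-1, 0)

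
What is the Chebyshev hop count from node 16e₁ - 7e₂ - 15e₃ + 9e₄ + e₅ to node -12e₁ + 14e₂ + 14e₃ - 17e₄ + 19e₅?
29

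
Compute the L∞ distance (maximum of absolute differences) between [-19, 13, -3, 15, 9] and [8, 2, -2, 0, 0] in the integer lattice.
27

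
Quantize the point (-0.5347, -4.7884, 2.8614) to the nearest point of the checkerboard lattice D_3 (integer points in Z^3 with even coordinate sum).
(0, -5, 3)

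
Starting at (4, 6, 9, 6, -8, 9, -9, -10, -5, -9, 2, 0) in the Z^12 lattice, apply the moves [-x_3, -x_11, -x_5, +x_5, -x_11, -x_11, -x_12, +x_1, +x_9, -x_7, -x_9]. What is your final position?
(5, 6, 8, 6, -8, 9, -10, -10, -5, -9, -1, -1)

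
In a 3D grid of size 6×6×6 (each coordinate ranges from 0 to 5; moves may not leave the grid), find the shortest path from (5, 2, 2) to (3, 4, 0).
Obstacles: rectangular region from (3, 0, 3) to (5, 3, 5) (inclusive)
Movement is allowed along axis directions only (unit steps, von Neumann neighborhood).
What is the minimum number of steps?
6
(one shortest path: (5, 2, 2) → (4, 2, 2) → (3, 2, 2) → (3, 3, 2) → (3, 4, 2) → (3, 4, 1) → (3, 4, 0))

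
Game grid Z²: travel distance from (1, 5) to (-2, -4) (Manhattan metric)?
12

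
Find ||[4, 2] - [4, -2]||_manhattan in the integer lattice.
4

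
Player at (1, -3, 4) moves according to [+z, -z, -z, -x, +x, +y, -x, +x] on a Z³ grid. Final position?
(1, -2, 3)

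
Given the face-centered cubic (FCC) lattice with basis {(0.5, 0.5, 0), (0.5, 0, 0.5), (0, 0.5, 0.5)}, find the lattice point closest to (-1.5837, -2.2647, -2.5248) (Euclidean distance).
(-1.5, -2, -2.5)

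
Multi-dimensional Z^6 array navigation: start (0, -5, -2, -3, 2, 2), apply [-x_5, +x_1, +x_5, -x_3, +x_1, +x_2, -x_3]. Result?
(2, -4, -4, -3, 2, 2)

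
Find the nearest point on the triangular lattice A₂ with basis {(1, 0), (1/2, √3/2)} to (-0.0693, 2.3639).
(-0.5, 2.598)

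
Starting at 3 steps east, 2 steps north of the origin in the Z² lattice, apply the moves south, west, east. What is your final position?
(3, 1)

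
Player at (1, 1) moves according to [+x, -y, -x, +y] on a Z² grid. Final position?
(1, 1)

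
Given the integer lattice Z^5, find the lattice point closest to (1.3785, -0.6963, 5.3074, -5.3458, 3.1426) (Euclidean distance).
(1, -1, 5, -5, 3)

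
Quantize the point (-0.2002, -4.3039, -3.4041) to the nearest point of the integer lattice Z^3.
(0, -4, -3)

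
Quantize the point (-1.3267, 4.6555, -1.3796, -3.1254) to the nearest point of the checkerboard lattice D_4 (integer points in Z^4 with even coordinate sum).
(-1, 5, -1, -3)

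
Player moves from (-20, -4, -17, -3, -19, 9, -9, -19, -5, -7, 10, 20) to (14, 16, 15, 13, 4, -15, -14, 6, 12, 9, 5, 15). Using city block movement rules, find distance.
222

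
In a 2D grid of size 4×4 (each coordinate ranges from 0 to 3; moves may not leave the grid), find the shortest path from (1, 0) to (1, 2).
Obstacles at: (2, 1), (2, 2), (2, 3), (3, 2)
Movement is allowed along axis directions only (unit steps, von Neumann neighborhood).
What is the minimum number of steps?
2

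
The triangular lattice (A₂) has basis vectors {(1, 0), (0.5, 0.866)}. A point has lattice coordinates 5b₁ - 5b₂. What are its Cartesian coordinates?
(2.5, -4.33)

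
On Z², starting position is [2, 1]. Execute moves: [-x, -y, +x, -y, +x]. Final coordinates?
(3, -1)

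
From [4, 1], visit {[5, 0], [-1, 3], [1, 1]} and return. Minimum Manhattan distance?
18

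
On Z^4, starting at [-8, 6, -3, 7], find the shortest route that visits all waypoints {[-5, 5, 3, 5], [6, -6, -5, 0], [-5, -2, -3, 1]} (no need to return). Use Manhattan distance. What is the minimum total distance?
47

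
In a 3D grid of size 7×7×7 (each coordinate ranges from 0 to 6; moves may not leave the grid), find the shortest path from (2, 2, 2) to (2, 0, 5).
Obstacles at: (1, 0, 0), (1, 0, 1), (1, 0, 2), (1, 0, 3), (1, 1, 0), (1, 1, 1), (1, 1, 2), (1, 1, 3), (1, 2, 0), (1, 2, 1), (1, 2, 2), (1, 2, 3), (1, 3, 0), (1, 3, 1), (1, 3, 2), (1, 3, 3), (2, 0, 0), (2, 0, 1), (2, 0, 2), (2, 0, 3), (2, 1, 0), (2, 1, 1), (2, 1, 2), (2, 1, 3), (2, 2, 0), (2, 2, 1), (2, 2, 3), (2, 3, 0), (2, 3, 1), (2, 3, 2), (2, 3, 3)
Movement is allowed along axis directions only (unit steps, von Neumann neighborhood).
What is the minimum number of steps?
7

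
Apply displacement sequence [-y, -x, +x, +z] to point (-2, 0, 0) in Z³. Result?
(-2, -1, 1)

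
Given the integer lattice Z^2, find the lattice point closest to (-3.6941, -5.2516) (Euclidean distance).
(-4, -5)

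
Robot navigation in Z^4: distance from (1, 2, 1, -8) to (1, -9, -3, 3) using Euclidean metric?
16.0624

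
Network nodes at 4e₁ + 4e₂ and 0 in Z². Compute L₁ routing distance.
8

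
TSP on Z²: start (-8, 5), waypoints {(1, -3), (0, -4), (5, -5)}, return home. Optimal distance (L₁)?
46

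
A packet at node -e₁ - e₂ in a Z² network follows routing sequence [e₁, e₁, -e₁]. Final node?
(0, -1)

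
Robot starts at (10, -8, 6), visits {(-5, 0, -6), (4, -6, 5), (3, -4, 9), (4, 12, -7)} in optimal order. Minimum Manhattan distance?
65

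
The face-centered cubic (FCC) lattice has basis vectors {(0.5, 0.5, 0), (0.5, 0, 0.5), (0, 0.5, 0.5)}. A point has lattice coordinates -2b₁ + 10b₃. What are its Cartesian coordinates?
(-1, 4, 5)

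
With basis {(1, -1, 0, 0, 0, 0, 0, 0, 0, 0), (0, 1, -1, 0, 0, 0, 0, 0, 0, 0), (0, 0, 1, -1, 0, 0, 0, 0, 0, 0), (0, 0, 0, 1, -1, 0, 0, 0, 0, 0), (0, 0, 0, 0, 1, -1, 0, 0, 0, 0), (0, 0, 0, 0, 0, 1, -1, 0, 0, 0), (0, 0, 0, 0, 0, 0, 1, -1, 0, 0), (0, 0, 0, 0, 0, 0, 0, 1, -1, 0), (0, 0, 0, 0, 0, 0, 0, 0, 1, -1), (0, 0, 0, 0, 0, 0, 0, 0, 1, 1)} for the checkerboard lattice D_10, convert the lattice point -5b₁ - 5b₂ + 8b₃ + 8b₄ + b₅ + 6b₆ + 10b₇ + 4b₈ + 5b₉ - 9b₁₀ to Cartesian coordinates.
(-5, 0, 13, 0, -7, 5, 4, -6, -8, -14)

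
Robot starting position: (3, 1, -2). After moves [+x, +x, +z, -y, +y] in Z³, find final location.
(5, 1, -1)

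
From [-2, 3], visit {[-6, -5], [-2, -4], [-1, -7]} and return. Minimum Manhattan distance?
30
(one optimal route: (-2, 3) → (-6, -5) → (-1, -7) → (-2, -4) → (-2, 3))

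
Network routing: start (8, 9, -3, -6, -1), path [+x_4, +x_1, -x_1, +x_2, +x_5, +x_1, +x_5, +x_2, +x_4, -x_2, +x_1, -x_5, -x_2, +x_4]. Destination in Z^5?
(10, 9, -3, -3, 0)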